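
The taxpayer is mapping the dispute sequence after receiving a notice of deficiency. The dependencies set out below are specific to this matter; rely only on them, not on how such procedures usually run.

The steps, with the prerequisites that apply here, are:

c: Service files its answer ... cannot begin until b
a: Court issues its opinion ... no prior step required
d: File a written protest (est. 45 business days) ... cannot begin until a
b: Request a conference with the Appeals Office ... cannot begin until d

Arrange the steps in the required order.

a d b c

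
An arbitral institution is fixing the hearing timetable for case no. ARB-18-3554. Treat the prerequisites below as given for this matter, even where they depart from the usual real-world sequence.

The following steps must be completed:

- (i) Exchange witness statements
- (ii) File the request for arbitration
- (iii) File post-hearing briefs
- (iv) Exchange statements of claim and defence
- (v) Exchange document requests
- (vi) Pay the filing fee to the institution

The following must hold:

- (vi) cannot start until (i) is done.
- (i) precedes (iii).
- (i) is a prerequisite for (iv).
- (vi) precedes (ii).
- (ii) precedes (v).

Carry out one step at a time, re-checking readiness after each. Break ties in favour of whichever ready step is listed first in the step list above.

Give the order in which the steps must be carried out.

(i), (iii), (iv), (vi), (ii), (v)

(i) has no prerequisites → (i) first.
(iii), (iv) and (vi) are all available; (iii) is listed earlier → (iii).
(iv) and (vi) are both available; (iv) is listed earlier → (iv).
(vi) is the only step now ready → (vi).
(ii) is the only step now ready → (ii).
Next only (v) has its prerequisites met → (v).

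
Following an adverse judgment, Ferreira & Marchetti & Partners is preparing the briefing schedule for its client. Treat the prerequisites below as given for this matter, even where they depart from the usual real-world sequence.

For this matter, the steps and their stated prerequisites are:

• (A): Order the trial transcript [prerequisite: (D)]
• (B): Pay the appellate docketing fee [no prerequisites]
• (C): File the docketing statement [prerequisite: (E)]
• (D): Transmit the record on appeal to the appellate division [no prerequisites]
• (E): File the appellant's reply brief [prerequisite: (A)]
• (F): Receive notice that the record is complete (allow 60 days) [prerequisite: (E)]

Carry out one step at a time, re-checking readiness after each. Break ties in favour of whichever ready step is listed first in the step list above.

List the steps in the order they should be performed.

(B) (D) (A) (E) (C) (F)

(B) and (D) have no prerequisites; (B) is listed earlier, so (B) is first.
Next only (D) has its prerequisites met → (D).
That leaves (A) as the only ready step → (A).
(E) is the only step now ready → (E).
Ready: (C) and (F). (C) is listed earlier → (C).
(F) needed (E), now all done → (F).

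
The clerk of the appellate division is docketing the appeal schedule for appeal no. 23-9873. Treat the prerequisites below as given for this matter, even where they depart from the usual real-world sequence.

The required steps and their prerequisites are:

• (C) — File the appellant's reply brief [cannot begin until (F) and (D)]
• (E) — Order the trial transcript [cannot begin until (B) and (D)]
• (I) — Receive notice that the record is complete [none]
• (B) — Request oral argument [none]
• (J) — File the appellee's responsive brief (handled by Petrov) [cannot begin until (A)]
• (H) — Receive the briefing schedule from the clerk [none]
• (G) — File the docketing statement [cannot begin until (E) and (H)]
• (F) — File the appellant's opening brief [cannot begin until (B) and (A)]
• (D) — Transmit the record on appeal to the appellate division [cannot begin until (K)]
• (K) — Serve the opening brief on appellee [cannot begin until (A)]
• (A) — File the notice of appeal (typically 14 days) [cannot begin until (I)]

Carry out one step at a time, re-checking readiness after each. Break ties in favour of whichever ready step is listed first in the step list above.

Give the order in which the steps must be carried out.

(I), (B) and (H) have no prerequisites; (I) is listed earlier, so (I) is first.
Ready: (B), (H) and (A). (B) is listed earlier → (B).
Ready: (H) and (A). (H) is listed earlier → (H).
(A) is the only step now ready → (A).
Now (J), (F) and (K) have their prerequisites met. (J) is listed earlier, so (J) next.
Now (F) and (K) have their prerequisites met. (F) is listed earlier, so (F) next.
(K) needed (A), now all done → (K).
(D) needed (K), now all done → (D).
Now (C) and (E) have their prerequisites met. (C) is listed earlier, so (C) next.
(E) is the only step now ready → (E).
(G) is the only step now ready → (G).

(I) → (B) → (H) → (A) → (J) → (F) → (K) → (D) → (C) → (E) → (G)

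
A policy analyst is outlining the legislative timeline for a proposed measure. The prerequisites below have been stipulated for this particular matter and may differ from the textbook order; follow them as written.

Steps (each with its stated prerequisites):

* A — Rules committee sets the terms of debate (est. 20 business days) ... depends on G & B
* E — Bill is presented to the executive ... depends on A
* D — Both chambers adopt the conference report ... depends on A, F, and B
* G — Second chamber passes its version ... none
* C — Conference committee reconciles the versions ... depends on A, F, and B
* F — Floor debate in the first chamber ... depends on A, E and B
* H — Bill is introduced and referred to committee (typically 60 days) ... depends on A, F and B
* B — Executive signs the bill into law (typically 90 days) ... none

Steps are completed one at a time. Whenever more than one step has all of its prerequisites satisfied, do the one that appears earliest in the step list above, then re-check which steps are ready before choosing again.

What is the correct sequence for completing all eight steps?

Nothing is required for G and B. G is listed earlier → G first.
That leaves B as the only ready step → B.
Next only A has its prerequisites met → A.
Next only E has its prerequisites met → E.
That leaves F as the only ready step → F.
Now D, C and H have their prerequisites met. D is listed earlier, so D next.
Ready: C and H. C is listed earlier → C.
H needed A, F and B, now all done → H.

G, B, A, E, F, D, C, H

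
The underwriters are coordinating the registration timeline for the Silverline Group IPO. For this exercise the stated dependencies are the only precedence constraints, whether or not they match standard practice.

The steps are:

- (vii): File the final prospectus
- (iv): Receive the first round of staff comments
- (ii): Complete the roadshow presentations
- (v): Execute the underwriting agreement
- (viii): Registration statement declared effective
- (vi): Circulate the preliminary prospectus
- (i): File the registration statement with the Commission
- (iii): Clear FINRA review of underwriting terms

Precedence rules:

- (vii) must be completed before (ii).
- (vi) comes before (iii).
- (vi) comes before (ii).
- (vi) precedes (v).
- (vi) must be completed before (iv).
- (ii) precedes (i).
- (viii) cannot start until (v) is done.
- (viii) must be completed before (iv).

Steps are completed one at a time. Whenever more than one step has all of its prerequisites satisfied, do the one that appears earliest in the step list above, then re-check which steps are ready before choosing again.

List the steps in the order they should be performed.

(vii) (vi) (ii) (v) (viii) (iv) (i) (iii)

(vii) and (vi) have no prerequisites; (vii) is listed earlier, so (vii) is first.
Next only (vi) has its prerequisites met → (vi).
Ready: (ii), (v) and (iii). (ii) is listed earlier → (ii).
Ready: (v), (i) and (iii). (v) is listed earlier → (v).
Ready: (viii), (i) and (iii). (viii) is listed earlier → (viii).
Now (iv), (i) and (iii) have their prerequisites met. (iv) is listed earlier, so (iv) next.
Ready: (i) and (iii). (i) is listed earlier → (i).
Next only (iii) has its prerequisites met → (iii).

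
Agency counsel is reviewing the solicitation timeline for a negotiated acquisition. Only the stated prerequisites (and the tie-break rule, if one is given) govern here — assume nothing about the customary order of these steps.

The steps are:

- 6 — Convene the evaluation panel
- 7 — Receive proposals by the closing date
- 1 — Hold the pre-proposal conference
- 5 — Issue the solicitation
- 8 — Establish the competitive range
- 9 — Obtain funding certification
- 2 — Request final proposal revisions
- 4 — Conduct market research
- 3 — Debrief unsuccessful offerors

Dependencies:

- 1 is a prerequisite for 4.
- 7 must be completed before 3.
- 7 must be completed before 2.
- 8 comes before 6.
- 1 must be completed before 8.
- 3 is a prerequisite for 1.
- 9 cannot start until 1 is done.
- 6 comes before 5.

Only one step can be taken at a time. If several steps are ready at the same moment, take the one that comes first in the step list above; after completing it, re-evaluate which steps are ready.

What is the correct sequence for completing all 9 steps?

7 → 2 → 3 → 1 → 8 → 6 → 5 → 9 → 4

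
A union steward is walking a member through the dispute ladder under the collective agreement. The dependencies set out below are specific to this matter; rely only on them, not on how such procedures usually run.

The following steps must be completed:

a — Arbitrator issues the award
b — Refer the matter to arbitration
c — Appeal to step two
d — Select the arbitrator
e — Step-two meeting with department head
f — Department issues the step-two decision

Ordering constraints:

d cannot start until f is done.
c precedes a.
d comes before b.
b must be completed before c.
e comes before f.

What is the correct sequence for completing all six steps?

e, f, d, b, c, a

e is the only step with nothing outstanding, so it goes first.
f is the only step now ready → f.
Next only d has its prerequisites met → d.
That leaves b as the only ready step → b.
c needed b, now all done → c.
That leaves a as the only ready step → a.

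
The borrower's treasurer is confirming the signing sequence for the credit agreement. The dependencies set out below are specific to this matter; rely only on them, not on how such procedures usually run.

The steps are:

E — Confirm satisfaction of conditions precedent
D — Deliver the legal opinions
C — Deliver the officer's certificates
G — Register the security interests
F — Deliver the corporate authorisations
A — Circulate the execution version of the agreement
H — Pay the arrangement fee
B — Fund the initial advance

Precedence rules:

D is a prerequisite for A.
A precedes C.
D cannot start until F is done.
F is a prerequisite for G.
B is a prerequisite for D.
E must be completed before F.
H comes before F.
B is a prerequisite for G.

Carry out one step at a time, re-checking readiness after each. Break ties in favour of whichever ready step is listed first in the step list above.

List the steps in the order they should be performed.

E → H → F → B → D → G → A → C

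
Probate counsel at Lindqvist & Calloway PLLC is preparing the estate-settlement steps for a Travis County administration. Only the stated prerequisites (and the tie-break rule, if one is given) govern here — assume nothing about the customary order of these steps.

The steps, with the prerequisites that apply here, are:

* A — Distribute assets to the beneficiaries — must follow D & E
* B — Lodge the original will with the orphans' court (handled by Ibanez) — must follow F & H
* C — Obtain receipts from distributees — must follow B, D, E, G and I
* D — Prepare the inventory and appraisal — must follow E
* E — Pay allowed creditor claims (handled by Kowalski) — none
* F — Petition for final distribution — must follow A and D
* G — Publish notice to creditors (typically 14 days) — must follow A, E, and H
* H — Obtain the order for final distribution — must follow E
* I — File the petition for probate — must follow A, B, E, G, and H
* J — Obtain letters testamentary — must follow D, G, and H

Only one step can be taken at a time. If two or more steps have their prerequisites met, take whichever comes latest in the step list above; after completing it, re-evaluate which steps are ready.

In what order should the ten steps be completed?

E has no prerequisites → E first.
Now H and D have their prerequisites met. H is listed later, so H next.
Next only D has its prerequisites met → D.
A needed E and D, now all done → A.
Ready: G and F. G is listed later → G.
J and F are both available; J is listed later → J.
F is the only step now ready → F.
B needed H and F, now all done → B.
That leaves I as the only ready step → I.
C needed I, G, E, D and B, now all done → C.

E, H, D, A, G, J, F, B, I, C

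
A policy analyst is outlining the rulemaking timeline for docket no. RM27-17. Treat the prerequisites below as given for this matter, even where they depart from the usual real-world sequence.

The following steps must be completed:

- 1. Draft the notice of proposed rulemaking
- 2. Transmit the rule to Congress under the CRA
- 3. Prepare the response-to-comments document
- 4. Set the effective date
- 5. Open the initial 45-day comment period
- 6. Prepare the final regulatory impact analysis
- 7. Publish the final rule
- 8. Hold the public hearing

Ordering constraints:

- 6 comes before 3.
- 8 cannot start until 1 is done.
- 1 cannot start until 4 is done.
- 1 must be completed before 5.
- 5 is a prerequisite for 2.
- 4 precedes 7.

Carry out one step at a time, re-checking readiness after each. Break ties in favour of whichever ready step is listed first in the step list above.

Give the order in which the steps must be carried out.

4 1 5 2 6 3 7 8

Nothing is required for 4 and 6. 4 is listed earlier → 4 first.
1 and 7 now also ready, so the ready set is {1, 6, 7}; 1 is listed earlier → 1.
5, 6, 7 and 8 are all available; 5 is listed earlier → 5.
2, 6, 7 and 8 are all available; 2 is listed earlier → 2.
6, 7 and 8 are all available; 6 is listed earlier → 6.
Ready: 3, 7 and 8. 3 is listed earlier → 3.
7 and 8 are both available; 7 is listed earlier → 7.
Next only 8 has its prerequisites met → 8.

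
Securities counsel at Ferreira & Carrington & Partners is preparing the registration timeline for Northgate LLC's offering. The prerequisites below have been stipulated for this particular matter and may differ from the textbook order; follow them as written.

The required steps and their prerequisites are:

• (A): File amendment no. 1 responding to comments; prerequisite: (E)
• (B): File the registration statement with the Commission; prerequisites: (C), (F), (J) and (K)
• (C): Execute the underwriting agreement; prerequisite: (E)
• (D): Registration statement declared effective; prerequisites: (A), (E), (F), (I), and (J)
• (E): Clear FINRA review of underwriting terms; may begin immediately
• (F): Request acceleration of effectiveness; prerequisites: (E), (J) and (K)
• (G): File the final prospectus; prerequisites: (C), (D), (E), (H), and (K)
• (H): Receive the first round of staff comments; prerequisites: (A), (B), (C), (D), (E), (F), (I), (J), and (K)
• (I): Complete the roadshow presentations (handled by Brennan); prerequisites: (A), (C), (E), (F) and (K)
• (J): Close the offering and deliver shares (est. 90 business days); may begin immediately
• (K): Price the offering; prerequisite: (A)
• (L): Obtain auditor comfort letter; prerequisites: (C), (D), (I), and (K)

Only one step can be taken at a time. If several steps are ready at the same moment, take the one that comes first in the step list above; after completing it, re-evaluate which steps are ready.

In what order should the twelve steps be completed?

(E) (A) (C) (J) (K) (F) (B) (I) (D) (H) (G) (L)

(E) and (J) have no prerequisites; (E) is listed earlier, so (E) is first.
Now (A), (C) and (J) have their prerequisites met. (A) is listed earlier, so (A) next.
(K) now also ready, so the ready set is {(C), (J), (K)}; (C) is listed earlier → (C).
Now (J) and (K) have their prerequisites met. (J) is listed earlier, so (J) next.
(K) needed (A), now all done → (K).
(F) is the only step now ready → (F).
(B) and (I) are both available; (B) is listed earlier → (B).
(I) is the only step now ready → (I).
Next only (D) has its prerequisites met → (D).
(H) and (L) are both available; (H) is listed earlier → (H).
Ready: (G) and (L). (G) is listed earlier → (G).
(L) is the only step now ready → (L).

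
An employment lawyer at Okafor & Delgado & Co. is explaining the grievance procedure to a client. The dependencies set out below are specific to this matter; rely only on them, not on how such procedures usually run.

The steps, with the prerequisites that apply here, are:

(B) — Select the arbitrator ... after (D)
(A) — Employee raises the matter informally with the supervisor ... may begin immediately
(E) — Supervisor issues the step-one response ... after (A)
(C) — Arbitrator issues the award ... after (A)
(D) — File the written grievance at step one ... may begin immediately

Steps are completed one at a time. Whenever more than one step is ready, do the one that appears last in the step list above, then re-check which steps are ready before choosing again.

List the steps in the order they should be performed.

(D) (A) (C) (E) (B)

(D) and (A) have no prerequisites; (D) is listed later, so (D) is first.
(B) now also ready, so the ready set is {(A), (B)}; (A) is listed later → (A).
Ready: (C), (E) and (B). (C) is listed later → (C).
(E) and (B) are both available; (E) is listed later → (E).
(B) is the only step now ready → (B).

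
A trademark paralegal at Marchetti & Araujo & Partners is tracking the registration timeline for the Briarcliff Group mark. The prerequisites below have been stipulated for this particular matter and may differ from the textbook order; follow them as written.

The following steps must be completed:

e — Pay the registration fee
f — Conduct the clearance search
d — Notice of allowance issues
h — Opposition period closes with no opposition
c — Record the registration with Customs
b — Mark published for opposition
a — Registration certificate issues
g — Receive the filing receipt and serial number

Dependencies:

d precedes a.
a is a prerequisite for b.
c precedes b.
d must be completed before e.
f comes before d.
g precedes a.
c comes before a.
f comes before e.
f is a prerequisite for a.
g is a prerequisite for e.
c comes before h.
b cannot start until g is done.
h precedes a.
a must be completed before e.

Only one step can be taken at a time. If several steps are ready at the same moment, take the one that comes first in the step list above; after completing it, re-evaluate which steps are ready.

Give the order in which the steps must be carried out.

f, d, c, h, g, a, e, b

f, c and g have no prerequisites; f is listed earlier, so f is first.
d now also ready, so the ready set is {d, c, g}; d is listed earlier → d.
c and g are both available; c is listed earlier → c.
Now h and g have their prerequisites met. h is listed earlier, so h next.
That leaves g as the only ready step → g.
Next only a has its prerequisites met → a.
Now e and b have their prerequisites met. e is listed earlier, so e next.
Next only b has its prerequisites met → b.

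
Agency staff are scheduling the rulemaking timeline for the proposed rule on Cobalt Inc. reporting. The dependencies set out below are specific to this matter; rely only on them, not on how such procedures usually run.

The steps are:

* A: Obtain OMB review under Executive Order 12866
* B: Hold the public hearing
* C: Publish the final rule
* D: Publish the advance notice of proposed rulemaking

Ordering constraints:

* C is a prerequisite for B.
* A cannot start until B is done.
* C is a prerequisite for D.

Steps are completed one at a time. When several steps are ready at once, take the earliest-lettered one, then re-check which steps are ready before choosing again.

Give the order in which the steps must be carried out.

C → B → A → D

C is the only step with nothing outstanding, so it goes first.
Now B and D have their prerequisites met. B has the earlier label, so B next.
Now A and D have their prerequisites met. A has the earlier label, so A next.
D needed C, now all done → D.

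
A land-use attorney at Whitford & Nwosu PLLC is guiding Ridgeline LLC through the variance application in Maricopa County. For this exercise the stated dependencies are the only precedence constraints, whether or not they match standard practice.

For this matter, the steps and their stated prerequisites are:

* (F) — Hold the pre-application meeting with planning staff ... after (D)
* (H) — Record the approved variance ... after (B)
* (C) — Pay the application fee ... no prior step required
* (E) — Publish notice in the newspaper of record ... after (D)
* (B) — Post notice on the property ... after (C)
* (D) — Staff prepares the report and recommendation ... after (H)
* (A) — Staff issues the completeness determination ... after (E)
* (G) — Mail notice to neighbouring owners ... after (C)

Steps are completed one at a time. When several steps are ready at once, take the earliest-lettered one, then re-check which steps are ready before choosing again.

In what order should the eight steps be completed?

(C), (B), (G), (H), (D), (E), (A), (F)

(C) is the only step with nothing outstanding, so it goes first.
Ready: (B) and (G). (B) has the earlier label → (B).
(H) now also ready, so the ready set is {(G), (H)}; (G) has the earlier label → (G).
(H) is the only step now ready → (H).
(D) is the only step now ready → (D).
(E) and (F) are both available; (E) has the earlier label → (E).
(A) and (F) are both available; (A) has the earlier label → (A).
That leaves (F) as the only ready step → (F).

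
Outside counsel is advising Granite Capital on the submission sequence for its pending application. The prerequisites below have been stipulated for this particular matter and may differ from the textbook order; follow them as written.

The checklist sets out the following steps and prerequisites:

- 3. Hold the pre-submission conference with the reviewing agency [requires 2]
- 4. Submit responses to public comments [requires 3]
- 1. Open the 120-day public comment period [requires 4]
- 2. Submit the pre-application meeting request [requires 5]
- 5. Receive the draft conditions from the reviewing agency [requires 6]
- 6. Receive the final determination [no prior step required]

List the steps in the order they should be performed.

Only 6 has no prerequisites, so it is first.
5 is the only step now ready → 5.
2 needed 5, now all done → 2.
3 is the only step now ready → 3.
4 is the only step now ready → 4.
1 is the only step now ready → 1.

6 5 2 3 4 1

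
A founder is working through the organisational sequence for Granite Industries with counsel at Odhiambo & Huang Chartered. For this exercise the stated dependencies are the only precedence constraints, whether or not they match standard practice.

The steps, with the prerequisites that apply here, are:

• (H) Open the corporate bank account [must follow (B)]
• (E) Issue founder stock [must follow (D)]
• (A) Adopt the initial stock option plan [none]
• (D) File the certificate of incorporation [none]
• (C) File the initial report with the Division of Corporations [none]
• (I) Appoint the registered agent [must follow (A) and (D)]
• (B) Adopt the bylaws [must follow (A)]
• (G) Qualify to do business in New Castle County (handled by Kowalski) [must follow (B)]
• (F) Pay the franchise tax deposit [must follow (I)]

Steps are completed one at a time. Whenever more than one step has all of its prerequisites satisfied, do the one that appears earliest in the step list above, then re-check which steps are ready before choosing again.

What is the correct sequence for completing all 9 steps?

(A) → (D) → (E) → (C) → (I) → (B) → (H) → (G) → (F)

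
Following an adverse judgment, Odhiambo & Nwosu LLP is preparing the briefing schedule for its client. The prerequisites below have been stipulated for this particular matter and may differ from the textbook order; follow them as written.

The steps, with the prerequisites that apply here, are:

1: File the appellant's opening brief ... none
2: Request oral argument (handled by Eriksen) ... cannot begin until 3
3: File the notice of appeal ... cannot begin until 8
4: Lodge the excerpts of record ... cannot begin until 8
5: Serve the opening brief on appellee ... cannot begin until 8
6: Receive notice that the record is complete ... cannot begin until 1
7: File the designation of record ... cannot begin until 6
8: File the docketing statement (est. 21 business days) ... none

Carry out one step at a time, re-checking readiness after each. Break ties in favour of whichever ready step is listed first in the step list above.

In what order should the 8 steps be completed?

1 → 6 → 7 → 8 → 3 → 2 → 4 → 5

Nothing is required for 1 and 8. 1 is listed earlier → 1 first.
6 now also ready, so the ready set is {6, 8}; 6 is listed earlier → 6.
7 and 8 are both available; 7 is listed earlier → 7.
8 is the only step now ready → 8.
Now 3, 4 and 5 have their prerequisites met. 3 is listed earlier, so 3 next.
2 now also ready, so the ready set is {2, 4, 5}; 2 is listed earlier → 2.
Ready: 4 and 5. 4 is listed earlier → 4.
That leaves 5 as the only ready step → 5.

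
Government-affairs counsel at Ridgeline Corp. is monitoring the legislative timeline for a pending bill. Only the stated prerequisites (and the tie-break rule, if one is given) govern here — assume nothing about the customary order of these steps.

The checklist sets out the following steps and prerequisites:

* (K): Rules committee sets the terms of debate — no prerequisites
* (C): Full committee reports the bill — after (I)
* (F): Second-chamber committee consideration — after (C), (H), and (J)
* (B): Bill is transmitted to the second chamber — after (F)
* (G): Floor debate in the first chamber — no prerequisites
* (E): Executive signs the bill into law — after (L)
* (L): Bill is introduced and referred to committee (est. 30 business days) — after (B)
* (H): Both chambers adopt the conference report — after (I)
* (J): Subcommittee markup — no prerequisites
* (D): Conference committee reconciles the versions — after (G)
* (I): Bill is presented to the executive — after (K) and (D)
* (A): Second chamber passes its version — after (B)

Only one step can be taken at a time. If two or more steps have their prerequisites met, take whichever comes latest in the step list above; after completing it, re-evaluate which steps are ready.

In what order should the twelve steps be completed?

(J) (G) (D) (K) (I) (H) (C) (F) (B) (A) (L) (E)

(J), (G) and (K) have no prerequisites; (J) is listed later, so (J) is first.
Ready: (G) and (K). (G) is listed later → (G).
(D) now also ready, so the ready set is {(D), (K)}; (D) is listed later → (D).
Next only (K) has its prerequisites met → (K).
Next only (I) has its prerequisites met → (I).
Now (H) and (C) have their prerequisites met. (H) is listed later, so (H) next.
(C) needed (I), now all done → (C).
(F) needed (J), (H) and (C), now all done → (F).
(B) needed (F), now all done → (B).
Ready: (A) and (L). (A) is listed later → (A).
(L) needed (B), now all done → (L).
Next only (E) has its prerequisites met → (E).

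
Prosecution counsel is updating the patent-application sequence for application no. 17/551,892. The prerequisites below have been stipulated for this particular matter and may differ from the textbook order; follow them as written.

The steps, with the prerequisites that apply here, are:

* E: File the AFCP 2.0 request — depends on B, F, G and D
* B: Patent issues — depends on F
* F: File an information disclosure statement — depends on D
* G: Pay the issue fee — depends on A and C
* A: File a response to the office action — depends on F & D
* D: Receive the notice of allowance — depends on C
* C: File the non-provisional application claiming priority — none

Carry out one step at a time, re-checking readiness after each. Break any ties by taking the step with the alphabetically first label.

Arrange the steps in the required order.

C D F A B G E

Only C has no prerequisites, so it is first.
That leaves D as the only ready step → D.
Next only F has its prerequisites met → F.
Now A and B have their prerequisites met. A has the earlier label, so A next.
G now also ready, so the ready set is {B, G}; B has the earlier label → B.
G needed A and C, now all done → G.
E is the only step now ready → E.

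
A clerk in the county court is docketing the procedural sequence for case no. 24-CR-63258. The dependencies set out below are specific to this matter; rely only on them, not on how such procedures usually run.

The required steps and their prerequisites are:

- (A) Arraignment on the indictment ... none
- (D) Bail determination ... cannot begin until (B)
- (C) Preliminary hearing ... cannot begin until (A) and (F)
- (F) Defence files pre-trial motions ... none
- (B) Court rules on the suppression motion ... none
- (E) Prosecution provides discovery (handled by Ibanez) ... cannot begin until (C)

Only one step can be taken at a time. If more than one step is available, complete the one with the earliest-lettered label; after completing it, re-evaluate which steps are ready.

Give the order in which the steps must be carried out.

Nothing is required for (A), (B) and (F). (A) has the earlier label → (A) first.
Ready: (B) and (F). (B) has the earlier label → (B).
Now (D) and (F) have their prerequisites met. (D) has the earlier label, so (D) next.
(F) is the only step now ready → (F).
(C) needed (A) and (F), now all done → (C).
Next only (E) has its prerequisites met → (E).

(A), (B), (D), (F), (C), (E)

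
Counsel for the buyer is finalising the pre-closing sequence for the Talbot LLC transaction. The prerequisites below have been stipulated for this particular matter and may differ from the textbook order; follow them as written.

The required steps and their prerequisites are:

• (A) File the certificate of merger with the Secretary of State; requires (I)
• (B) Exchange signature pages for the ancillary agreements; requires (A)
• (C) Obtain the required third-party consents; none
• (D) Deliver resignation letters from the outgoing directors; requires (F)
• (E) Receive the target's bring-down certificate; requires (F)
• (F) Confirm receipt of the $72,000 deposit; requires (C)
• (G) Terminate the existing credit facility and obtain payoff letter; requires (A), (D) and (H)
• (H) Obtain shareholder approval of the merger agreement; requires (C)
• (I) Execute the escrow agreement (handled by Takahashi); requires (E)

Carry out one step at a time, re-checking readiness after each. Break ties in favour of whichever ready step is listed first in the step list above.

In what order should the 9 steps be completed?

(C) (F) (D) (E) (H) (I) (A) (B) (G)

(C) has no prerequisites → (C) first.
Ready: (F) and (H). (F) is listed earlier → (F).
(D) and (E) now also ready, so the ready set is {(D), (E), (H)}; (D) is listed earlier → (D).
Now (E) and (H) have their prerequisites met. (E) is listed earlier, so (E) next.
Now (H) and (I) have their prerequisites met. (H) is listed earlier, so (H) next.
(I) is the only step now ready → (I).
That leaves (A) as the only ready step → (A).
(B) and (G) are both available; (B) is listed earlier → (B).
That leaves (G) as the only ready step → (G).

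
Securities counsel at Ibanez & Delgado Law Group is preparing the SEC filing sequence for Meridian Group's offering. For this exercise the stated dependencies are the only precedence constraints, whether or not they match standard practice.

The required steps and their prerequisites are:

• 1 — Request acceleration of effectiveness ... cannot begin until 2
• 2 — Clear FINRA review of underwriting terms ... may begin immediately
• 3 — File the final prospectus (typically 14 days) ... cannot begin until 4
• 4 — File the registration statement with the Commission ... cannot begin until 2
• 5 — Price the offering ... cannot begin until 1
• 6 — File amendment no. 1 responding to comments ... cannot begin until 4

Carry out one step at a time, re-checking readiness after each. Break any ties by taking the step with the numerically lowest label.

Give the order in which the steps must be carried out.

Only 2 has no prerequisites, so it is first.
Ready: 1 and 4. 1 has the earlier label → 1.
Ready: 4 and 5. 4 has the earlier label → 4.
Now 3, 5 and 6 have their prerequisites met. 3 has the earlier label, so 3 next.
Ready: 5 and 6. 5 has the earlier label → 5.
6 is the only step now ready → 6.

2, 1, 4, 3, 5, 6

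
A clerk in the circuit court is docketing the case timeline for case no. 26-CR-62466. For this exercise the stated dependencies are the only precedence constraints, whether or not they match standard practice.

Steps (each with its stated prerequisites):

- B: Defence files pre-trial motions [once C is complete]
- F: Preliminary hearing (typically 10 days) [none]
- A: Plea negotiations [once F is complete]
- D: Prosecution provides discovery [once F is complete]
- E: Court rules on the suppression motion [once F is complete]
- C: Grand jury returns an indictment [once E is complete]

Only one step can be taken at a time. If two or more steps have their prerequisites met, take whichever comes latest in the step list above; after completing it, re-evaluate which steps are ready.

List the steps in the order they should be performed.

F E C D A B

F is the only step with nothing outstanding, so it goes first.
Now E, D and A have their prerequisites met. E is listed later, so E next.
C now also ready, so the ready set is {C, D, A}; C is listed later → C.
B now also ready, so the ready set is {D, A, B}; D is listed later → D.
Ready: A and B. A is listed later → A.
That leaves B as the only ready step → B.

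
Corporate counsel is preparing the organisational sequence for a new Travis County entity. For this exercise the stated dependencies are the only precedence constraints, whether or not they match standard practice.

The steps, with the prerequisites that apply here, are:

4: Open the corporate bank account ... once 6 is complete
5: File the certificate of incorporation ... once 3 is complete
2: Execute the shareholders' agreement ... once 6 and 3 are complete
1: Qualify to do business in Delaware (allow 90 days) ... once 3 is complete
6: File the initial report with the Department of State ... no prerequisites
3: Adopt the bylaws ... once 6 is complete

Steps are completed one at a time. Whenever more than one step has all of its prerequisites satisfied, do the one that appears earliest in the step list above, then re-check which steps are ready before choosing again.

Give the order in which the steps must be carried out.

6, 4, 3, 5, 2, 1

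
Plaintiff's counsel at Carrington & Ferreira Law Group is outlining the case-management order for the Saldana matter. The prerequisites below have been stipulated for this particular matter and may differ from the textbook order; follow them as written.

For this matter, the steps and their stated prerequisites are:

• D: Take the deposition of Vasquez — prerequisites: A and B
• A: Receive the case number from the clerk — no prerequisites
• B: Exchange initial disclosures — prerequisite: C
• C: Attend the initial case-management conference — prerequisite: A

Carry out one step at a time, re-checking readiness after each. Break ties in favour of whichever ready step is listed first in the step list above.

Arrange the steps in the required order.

A C B D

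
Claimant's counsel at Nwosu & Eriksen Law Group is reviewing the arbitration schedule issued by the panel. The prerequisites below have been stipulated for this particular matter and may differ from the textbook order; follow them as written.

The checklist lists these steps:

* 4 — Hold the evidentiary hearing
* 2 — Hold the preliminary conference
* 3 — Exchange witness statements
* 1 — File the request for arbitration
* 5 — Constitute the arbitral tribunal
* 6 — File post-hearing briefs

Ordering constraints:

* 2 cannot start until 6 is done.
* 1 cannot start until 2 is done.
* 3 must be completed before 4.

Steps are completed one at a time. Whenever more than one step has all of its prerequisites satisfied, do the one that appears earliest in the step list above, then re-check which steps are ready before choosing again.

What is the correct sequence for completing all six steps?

3, 4, 5, 6, 2, 1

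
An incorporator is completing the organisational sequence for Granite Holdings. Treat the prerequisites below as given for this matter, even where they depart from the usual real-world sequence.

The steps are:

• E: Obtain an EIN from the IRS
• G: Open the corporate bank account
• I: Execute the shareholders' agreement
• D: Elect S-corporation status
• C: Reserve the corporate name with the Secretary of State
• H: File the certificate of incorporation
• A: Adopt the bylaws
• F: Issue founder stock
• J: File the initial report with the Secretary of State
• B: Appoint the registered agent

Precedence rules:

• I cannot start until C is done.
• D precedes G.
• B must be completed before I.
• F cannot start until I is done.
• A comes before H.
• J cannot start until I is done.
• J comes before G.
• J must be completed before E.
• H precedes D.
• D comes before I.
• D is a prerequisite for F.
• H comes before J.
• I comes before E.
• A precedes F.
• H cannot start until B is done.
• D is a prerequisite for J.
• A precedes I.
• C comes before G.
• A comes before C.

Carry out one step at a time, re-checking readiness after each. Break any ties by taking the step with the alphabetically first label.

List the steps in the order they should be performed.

Nothing is required for A and B. A has the earlier label → A first.
Now B and C have their prerequisites met. B has the earlier label, so B next.
Ready: C and H. C has the earlier label → C.
That leaves H as the only ready step → H.
Next only D has its prerequisites met → D.
That leaves I as the only ready step → I.
Now F and J have their prerequisites met. F has the earlier label, so F next.
That leaves J as the only ready step → J.
E and G are both available; E has the earlier label → E.
G needed C, D and J, now all done → G.

A, B, C, H, D, I, F, J, E, G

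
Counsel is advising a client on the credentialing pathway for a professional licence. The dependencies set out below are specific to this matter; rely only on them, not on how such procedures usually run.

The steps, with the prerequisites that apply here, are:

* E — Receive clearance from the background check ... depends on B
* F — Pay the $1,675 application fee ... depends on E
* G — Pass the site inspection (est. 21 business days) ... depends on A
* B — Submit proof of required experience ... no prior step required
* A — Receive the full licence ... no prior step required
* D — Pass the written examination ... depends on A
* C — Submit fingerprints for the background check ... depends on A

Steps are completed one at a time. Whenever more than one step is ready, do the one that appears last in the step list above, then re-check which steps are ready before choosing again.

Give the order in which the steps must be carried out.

Nothing is required for A and B. A is listed later → A first.
C, D and G now also ready, so the ready set is {C, D, B, G}; C is listed later → C.
D, B and G are all available; D is listed later → D.
Ready: B and G. B is listed later → B.
E now also ready, so the ready set is {G, E}; G is listed later → G.
Next only E has its prerequisites met → E.
That leaves F as the only ready step → F.

A → C → D → B → G → E → F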